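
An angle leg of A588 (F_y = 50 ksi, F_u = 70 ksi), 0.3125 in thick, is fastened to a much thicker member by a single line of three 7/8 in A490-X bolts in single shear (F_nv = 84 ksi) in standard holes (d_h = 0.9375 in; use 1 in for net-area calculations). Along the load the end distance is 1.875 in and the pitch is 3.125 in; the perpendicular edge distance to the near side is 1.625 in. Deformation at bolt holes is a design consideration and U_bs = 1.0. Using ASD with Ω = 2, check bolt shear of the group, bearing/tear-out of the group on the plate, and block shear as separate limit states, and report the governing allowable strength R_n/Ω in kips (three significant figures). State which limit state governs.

49.2 kips (block shear governs)

Bolt shear: A_b = π·0.875²/4 = 0.6013 in²; R_n = 84 × 0.6013 × 3 × 1 = 151.5 kips → 151.5 / 2 = 75.8 kips.
Bearing: edge l_c = 1.406, r_n = 36.91 kips; interior l_c = 2.188, r_n = 45.94 kips; R_n = 36.91 + 2·45.94 = 128.8 kips → 64.4 kips.
Block shear: A_gv = 2.539, A_nv = 1.758, A_nt = 0.3516 in²; R_n = min(0.6F_uA_nv, 0.6F_yA_gv) + U_bs·F_u·A_nt = 98.44 kips → 49.2 kips.
Block shear governs: 49.2 kips.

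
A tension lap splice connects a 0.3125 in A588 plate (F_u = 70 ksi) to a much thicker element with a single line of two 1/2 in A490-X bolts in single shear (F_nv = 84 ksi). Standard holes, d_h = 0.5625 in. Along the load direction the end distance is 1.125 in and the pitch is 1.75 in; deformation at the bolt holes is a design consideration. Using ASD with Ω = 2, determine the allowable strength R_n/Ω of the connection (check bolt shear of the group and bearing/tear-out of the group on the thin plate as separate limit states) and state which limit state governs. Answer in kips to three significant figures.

Bolt shear: A_b = π·0.5²/4 = 0.1963 in²; R_n = 84 × 0.1963 × 2 × 1 = 32.99 kips → 32.99 / 2 = 16.5 kips.
Bearing (1.2 l_c t F_u ≤ 2.4 d t F_u): upper limit = 2.4·0.5·0.3125·70 = 26.25 kips.
  Edge l_c = 1.125 − 0.5625/2 = 0.8438 → r_n = 22.15 kips; interior l_c = 1.75 − 0.5625 = 1.188 → r_n = 26.25 kips.
  R_n,bearing = 1·22.15 + 1·26.25 = 48.4 kips → 48.4 / 2 = 24.2 kips.
Bolt shear governs: 16.5 kips.

16.5 kips (bolt shear governs)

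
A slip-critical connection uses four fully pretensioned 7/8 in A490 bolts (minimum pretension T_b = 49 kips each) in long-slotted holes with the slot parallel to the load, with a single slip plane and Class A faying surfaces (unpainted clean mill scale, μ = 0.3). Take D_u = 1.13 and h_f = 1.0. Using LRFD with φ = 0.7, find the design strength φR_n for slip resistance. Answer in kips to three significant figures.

R_n = μ · D_u · h_f · T_b · n_s · n_b = 0.3 × 1.13 × 1.0 × 49 × 1 × 4 = 66.44 kips.
Design strength φR_n = 0.7 × 66.44 = 46.5 kips.

46.5 kips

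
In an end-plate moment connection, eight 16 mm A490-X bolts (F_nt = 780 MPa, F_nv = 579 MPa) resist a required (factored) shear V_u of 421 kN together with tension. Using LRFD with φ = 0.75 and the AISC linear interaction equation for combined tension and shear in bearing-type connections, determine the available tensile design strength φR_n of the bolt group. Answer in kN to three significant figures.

A_b = π·16²/4 = 201.1 mm²; f_rv = 421 × 1000 / (8 × 201.1) = 261.7 MPa.
F'_nt = 1.3 F_nt − (F_nt / φF_nv) f_rv = 1.3·780 − (780/(0.75·579))·261.7 = 543.9 MPa, capped at F_nt → F'_nt = 543.9 MPa.
R_n = F'_nt · A_b · n = 543.9 × 201.1 × 8 / 1000 = 874.8 kN.
Design strength φR_n = 0.75 × 874.8 = 656 kN.

656 kN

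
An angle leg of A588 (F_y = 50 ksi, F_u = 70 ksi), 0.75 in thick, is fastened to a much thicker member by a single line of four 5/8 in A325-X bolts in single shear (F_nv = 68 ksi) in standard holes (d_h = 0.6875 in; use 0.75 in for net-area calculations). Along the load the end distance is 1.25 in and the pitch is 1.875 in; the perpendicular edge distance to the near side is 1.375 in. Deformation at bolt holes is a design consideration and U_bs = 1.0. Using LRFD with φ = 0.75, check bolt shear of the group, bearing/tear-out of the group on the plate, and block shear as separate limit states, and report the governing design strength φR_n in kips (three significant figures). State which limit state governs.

62.6 kips (bolt shear governs)

Bolt shear: A_b = π·0.625²/4 = 0.3068 in²; R_n = 68 × 0.3068 × 4 × 1 = 83.45 kips → 0.75 × 83.45 = 62.6 kips.
Bearing: edge l_c = 0.9062, r_n = 57.09 kips; interior l_c = 1.188, r_n = 74.81 kips; R_n = 57.09 + 3·74.81 = 281.5 kips → 211 kips.
Block shear: A_gv = 5.156, A_nv = 3.188, A_nt = 0.75 in²; R_n = min(0.6F_uA_nv, 0.6F_yA_gv) + U_bs·F_u·A_nt = 186.4 kips → 140 kips.
Bolt shear governs: 62.6 kips.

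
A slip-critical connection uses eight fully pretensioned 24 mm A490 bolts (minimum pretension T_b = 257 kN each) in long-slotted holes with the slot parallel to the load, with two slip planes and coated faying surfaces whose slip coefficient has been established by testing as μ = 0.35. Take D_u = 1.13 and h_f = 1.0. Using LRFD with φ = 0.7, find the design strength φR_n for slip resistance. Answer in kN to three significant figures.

R_n = μ · D_u · h_f · T_b · n_s · n_b = 0.35 × 1.13 × 1.0 × 257 × 2 × 8 = 1626 kN.
Design strength φR_n = 0.7 × 1626 = 1140 kN.

1140 kN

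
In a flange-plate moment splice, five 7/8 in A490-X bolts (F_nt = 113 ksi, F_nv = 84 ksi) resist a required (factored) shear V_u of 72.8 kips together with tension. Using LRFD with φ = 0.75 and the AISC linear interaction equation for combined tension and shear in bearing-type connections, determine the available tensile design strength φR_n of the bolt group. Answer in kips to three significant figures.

A_b = π·0.875²/4 = 0.6013 in²; f_rv = 72.8 / (5 × 0.6013) = 24.21 ksi.
F'_nt = 1.3 F_nt − (F_nt / φF_nv) f_rv = 1.3·113 − (113/(0.75·84))·24.21 = 103.5 ksi, capped at F_nt → F'_nt = 103.5 ksi.
R_n = F'_nt · A_b · n = 103.5 × 0.6013 × 5 = 311.1 kips.
Design strength φR_n = 0.75 × 311.1 = 233 kips.

233 kips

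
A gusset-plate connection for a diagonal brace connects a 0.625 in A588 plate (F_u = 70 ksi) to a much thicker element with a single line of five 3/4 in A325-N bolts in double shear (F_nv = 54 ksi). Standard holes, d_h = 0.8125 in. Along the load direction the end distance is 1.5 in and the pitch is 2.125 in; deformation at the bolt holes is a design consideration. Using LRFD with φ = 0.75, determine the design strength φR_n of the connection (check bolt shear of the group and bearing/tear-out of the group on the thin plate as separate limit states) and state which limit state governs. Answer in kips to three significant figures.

Bolt shear: A_b = π·0.75²/4 = 0.4418 in²; R_n = 54 × 0.4418 × 5 × 2 = 238.6 kips → 0.75 × 238.6 = 179 kips.
Bearing (1.2 l_c t F_u ≤ 2.4 d t F_u): upper limit = 2.4·0.75·0.625·70 = 78.75 kips.
  Edge l_c = 1.5 − 0.8125/2 = 1.094 → r_n = 57.42 kips; interior l_c = 2.125 − 0.8125 = 1.312 → r_n = 68.91 kips.
  R_n,bearing = 1·57.42 + 4·68.91 = 333 kips → 0.75 × 333 = 250 kips.
Bolt shear governs: 179 kips.

179 kips (bolt shear governs)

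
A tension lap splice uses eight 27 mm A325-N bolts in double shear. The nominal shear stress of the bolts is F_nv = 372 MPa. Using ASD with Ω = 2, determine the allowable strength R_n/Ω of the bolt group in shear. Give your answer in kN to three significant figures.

A_b = π × 27² / 4 = 572.6 mm².
R_n = F_nv · A_b · n · n_s = 372 × 572.6 × 8 × 2 / 1000 = 3408 kN.
Allowable strength R_n/Ω = 3408 / 2 = 1700 kN.

1700 kN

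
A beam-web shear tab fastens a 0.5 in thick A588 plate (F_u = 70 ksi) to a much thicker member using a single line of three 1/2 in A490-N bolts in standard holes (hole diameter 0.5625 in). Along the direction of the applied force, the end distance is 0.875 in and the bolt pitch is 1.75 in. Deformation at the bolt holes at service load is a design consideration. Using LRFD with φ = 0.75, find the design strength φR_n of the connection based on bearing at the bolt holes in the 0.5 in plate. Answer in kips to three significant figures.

Per bolt r_n = 1.2 l_c t F_u ≤ 2.4 d t F_u; upper limit = 2.4 × 0.5 × 0.5 × 70 = 42 kips.
Edge bolt: l_c = 0.875 − 0.5625/2 = 0.5938 in → 1.2 × 0.5938 × 0.5 × 70 = 24.94 → r_n = 24.94 kips.
Interior bolts: l_c = 1.75 − 0.5625 = 1.188 in → 1.2 × 1.188 × 0.5 × 70 = 49.88 → r_n = 42 kips.
R_n = 1 × 24.94 + 2 × 42 = 108.9 kips.
Design strength φR_n = 0.75 × 108.9 = 81.7 kips.

81.7 kips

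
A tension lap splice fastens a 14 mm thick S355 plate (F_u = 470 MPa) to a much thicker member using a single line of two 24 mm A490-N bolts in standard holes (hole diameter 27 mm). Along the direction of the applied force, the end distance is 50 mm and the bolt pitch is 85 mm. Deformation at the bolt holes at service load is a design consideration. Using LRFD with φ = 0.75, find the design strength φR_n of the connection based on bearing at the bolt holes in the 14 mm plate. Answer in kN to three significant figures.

500 kN

Per bolt r_n = 1.2 l_c t F_u ≤ 2.4 d t F_u; upper limit = 2.4 × 24 × 14 × 470 / 1000 = 379 kN.
Edge bolt: l_c = 50 − 27/2 = 36.5 mm → 1.2 × 36.5 × 14 × 470 / 1000 = 288.2 → r_n = 288.2 kN.
Interior bolts: l_c = 85 − 27 = 58 mm → 1.2 × 58 × 14 × 470 / 1000 = 458 → r_n = 379 kN.
R_n = 1 × 288.2 + 1 × 379 = 667.2 kN.
Design strength φR_n = 0.75 × 667.2 = 500 kN.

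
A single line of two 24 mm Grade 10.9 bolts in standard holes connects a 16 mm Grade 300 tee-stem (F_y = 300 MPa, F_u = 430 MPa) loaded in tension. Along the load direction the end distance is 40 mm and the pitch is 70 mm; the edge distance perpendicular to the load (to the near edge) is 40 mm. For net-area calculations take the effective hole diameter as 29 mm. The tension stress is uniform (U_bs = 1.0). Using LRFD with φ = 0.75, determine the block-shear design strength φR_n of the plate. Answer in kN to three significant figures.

337 kN

Shear plane L_v = 40 + 1·70 = 110 mm; A_gv = 110 × 16 = 1760 mm².
A_nv = (110 − 1.5·29) × 16 = 1064 mm².
A_nt = (40 − 0.5·29) × 16 = 408 mm².
0.6 F_u A_nv = 274.5 kN; 0.6 F_y A_gv = 316.8 kN → shear rupture governs the shear term.
R_n = 274.5 + 1.0 × 430 × 408 / 1000 = 450 kN.
Design strength φR_n = 0.75 × 450 = 337 kN.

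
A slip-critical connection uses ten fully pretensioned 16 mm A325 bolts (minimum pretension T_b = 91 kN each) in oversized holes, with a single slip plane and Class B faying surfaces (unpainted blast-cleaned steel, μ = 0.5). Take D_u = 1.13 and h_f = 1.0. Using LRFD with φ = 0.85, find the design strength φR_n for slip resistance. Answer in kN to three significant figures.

R_n = μ · D_u · h_f · T_b · n_s · n_b = 0.5 × 1.13 × 1.0 × 91 × 1 × 10 = 514.1 kN.
Design strength φR_n = 0.85 × 514.1 = 437 kN.

437 kN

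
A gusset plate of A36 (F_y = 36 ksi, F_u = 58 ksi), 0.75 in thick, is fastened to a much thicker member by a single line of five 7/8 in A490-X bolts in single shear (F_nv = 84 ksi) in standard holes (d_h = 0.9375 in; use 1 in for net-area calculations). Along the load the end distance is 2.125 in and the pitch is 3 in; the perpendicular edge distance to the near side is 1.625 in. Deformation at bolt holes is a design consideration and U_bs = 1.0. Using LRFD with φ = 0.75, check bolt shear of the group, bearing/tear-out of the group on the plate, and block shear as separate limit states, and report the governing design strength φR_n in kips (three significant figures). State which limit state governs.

189 kips (bolt shear governs)

Bolt shear: A_b = π·0.875²/4 = 0.6013 in²; R_n = 84 × 0.6013 × 5 × 1 = 252.6 kips → 0.75 × 252.6 = 189 kips.
Bearing: edge l_c = 1.656, r_n = 86.46 kips; interior l_c = 2.062, r_n = 91.35 kips; R_n = 86.46 + 4·91.35 = 451.9 kips → 339 kips.
Block shear: A_gv = 10.59, A_nv = 7.219, A_nt = 0.8438 in²; R_n = min(0.6F_uA_nv, 0.6F_yA_gv) + U_bs·F_u·A_nt = 277.8 kips → 208 kips.
Bolt shear governs: 189 kips.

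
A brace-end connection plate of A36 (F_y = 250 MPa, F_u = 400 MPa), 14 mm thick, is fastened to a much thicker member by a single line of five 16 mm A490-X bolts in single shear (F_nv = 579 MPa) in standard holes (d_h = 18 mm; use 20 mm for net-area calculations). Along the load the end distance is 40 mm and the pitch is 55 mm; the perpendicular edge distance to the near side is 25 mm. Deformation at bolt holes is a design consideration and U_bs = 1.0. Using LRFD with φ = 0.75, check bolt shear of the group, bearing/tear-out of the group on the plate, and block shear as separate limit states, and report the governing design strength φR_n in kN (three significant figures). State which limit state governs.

437 kN (bolt shear governs)

Bolt shear: A_b = π·16²/4 = 201.1 mm²; R_n = 579 × 201.1 × 5 × 1 / 1000 = 582.1 kN → 0.75 × 582.1 = 437 kN.
Bearing: edge l_c = 31, r_n = 208.3 kN; interior l_c = 37, r_n = 215 kN; R_n = 208.3 + 4·215 = 1068 kN → 801 kN.
Block shear: A_gv = 3640, A_nv = 2380, A_nt = 210 mm²; R_n = min(0.6F_uA_nv, 0.6F_yA_gv) + U_bs·F_u·A_nt = 630 kN → 472 kN.
Bolt shear governs: 437 kN.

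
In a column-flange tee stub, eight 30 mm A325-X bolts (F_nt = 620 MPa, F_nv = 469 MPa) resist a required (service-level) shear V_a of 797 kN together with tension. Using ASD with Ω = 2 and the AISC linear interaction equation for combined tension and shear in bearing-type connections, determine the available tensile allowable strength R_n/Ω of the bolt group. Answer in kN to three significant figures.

1230 kN

A_b = π·30²/4 = 706.9 mm²; f_rv = 797 × 1000 / (8 × 706.9) = 140.9 MPa.
F'_nt = 1.3 F_nt − (Ω F_nt / F_nv) f_rv = 1.3·620 − (2·620/469)·140.9 = 433.4 MPa, capped at F_nt → F'_nt = 433.4 MPa.
R_n = F'_nt · A_b · n = 433.4 × 706.9 × 8 / 1000 = 2451 kN.
Allowable strength R_n/Ω = 2451 / 2 = 1230 kN.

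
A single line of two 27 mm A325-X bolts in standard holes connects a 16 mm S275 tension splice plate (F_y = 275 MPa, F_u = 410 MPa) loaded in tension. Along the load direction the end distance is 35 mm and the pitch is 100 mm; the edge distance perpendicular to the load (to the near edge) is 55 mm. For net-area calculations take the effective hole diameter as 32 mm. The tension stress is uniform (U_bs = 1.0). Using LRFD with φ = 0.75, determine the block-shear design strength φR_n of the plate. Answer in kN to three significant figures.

Shear plane L_v = 35 + 1·100 = 135 mm; A_gv = 135 × 16 = 2160 mm².
A_nv = (135 − 1.5·32) × 16 = 1392 mm².
A_nt = (55 − 0.5·32) × 16 = 624 mm².
0.6 F_u A_nv = 342.4 kN; 0.6 F_y A_gv = 356.4 kN → shear rupture governs the shear term.
R_n = 342.4 + 1.0 × 410 × 624 / 1000 = 598.3 kN.
Design strength φR_n = 0.75 × 598.3 = 449 kN.

449 kN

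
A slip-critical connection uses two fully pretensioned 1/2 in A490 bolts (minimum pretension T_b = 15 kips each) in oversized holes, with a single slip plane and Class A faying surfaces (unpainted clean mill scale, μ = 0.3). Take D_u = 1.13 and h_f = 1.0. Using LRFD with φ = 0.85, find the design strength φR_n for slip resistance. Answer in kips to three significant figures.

8.64 kips

R_n = μ · D_u · h_f · T_b · n_s · n_b = 0.3 × 1.13 × 1.0 × 15 × 1 × 2 = 10.17 kips.
Design strength φR_n = 0.85 × 10.17 = 8.64 kips.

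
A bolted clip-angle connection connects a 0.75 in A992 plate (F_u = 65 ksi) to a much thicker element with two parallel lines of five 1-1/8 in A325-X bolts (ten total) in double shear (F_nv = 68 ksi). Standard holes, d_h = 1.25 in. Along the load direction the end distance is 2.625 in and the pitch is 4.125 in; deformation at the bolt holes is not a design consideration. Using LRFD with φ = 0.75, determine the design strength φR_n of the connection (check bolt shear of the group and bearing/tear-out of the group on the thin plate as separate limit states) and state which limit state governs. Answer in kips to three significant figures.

Bolt shear: A_b = π·1.125²/4 = 0.994 in²; R_n = 68 × 0.994 × 10 × 2 = 1352 kips → 0.75 × 1352 = 1010 kips.
Bearing (1.5 l_c t F_u ≤ 3.0 d t F_u): upper limit = 3.0·1.125·0.75·65 = 164.5 kips.
  Edge l_c = 2.625 − 1.25/2 = 2 → r_n = 146.2 kips; interior l_c = 4.125 − 1.25 = 2.875 → r_n = 164.5 kips.
  R_n,bearing = 2·146.2 + 8·164.5 = 1609 kips → 0.75 × 1609 = 1210 kips.
Bolt shear governs: 1010 kips.

1010 kips (bolt shear governs)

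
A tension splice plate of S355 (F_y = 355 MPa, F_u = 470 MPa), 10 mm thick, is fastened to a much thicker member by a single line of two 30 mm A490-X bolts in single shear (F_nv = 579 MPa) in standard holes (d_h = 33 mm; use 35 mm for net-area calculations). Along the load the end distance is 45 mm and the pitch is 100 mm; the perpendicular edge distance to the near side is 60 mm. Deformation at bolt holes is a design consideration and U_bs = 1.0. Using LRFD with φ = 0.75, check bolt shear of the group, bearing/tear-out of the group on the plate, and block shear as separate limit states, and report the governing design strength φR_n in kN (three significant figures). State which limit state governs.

345 kN (block shear governs)

Bolt shear: A_b = π·30²/4 = 706.9 mm²; R_n = 579 × 706.9 × 2 × 1 / 1000 = 818.5 kN → 0.75 × 818.5 = 614 kN.
Bearing: edge l_c = 28.5, r_n = 160.7 kN; interior l_c = 67, r_n = 338.4 kN; R_n = 160.7 + 1·338.4 = 499.1 kN → 374 kN.
Block shear: A_gv = 1450, A_nv = 925, A_nt = 425 mm²; R_n = min(0.6F_uA_nv, 0.6F_yA_gv) + U_bs·F_u·A_nt = 460.6 kN → 345 kN.
Block shear governs: 345 kN.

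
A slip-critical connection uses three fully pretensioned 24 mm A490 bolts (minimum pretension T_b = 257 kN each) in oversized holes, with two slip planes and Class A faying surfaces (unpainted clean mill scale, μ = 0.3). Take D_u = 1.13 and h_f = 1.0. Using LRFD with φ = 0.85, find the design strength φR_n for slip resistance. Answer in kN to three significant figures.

R_n = μ · D_u · h_f · T_b · n_s · n_b = 0.3 × 1.13 × 1.0 × 257 × 2 × 3 = 522.7 kN.
Design strength φR_n = 0.85 × 522.7 = 444 kN.

444 kN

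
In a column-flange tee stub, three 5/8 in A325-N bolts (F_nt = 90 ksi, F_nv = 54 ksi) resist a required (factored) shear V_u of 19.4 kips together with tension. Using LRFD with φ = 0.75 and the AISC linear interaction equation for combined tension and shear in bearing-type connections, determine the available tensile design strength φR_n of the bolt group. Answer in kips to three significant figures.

48.4 kips

A_b = π·0.625²/4 = 0.3068 in²; f_rv = 19.4 / (3 × 0.3068) = 21.08 ksi.
F'_nt = 1.3 F_nt − (F_nt / φF_nv) f_rv = 1.3·90 − (90/(0.75·54))·21.08 = 70.16 ksi, capped at F_nt → F'_nt = 70.16 ksi.
R_n = F'_nt · A_b · n = 70.16 × 0.3068 × 3 = 64.57 kips.
Design strength φR_n = 0.75 × 64.57 = 48.4 kips.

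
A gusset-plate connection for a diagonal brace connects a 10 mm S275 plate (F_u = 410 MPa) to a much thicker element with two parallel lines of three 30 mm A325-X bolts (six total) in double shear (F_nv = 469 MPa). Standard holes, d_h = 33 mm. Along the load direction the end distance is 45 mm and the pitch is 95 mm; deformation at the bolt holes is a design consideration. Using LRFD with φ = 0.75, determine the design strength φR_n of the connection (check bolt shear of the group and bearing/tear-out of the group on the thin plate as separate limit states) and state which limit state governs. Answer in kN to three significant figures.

1100 kN (bearing governs)

Bolt shear: A_b = π·30²/4 = 706.9 mm²; R_n = 469 × 706.9 × 6 × 2 / 1000 = 3978 kN → 0.75 × 3978 = 2980 kN.
Bearing (1.2 l_c t F_u ≤ 2.4 d t F_u): upper limit = 2.4·30·10·410 / 1000 = 295.2 kN.
  Edge l_c = 45 − 33/2 = 28.5 → r_n = 140.2 kN; interior l_c = 95 − 33 = 62 → r_n = 295.2 kN.
  R_n,bearing = 2·140.2 + 4·295.2 = 1461 kN → 0.75 × 1461 = 1100 kN.
Bearing governs: 1100 kN.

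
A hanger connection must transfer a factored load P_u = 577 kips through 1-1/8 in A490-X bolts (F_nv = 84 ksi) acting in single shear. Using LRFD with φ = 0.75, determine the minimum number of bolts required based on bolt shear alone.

A_b = π·1.125²/4 = 0.994 in².
Per-bolt design strength φR_n = 0.75 × 84 × 0.994 × 1 = 62.62 kips.
n ≥ 577 / 62.62 = 9.214 → use 10 bolts.

10 bolts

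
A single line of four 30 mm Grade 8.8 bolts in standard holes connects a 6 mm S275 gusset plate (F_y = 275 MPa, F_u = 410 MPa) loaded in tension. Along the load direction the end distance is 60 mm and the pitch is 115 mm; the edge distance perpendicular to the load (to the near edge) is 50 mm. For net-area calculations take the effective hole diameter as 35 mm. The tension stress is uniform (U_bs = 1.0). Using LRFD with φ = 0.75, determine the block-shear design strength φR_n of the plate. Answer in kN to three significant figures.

361 kN

Shear plane L_v = 60 + 3·115 = 405 mm; A_gv = 405 × 6 = 2430 mm².
A_nv = (405 − 3.5·35) × 6 = 1695 mm².
A_nt = (50 − 0.5·35) × 6 = 195 mm².
0.6 F_u A_nv = 417 kN; 0.6 F_y A_gv = 400.9 kN → shear yielding governs the shear term.
R_n = 400.9 + 1.0 × 410 × 195 / 1000 = 480.9 kN.
Design strength φR_n = 0.75 × 480.9 = 361 kN.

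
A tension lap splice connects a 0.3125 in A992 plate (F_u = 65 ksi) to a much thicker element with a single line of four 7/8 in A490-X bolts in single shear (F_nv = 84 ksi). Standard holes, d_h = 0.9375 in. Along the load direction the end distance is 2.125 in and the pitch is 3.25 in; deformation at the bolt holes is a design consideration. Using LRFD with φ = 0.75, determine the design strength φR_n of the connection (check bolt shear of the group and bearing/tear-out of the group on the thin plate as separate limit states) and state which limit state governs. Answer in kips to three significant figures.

Bolt shear: A_b = π·0.875²/4 = 0.6013 in²; R_n = 84 × 0.6013 × 4 × 1 = 202 kips → 0.75 × 202 = 152 kips.
Bearing (1.2 l_c t F_u ≤ 2.4 d t F_u): upper limit = 2.4·0.875·0.3125·65 = 42.66 kips.
  Edge l_c = 2.125 − 0.9375/2 = 1.656 → r_n = 40.37 kips; interior l_c = 3.25 − 0.9375 = 2.312 → r_n = 42.66 kips.
  R_n,bearing = 1·40.37 + 3·42.66 = 168.3 kips → 0.75 × 168.3 = 126 kips.
Bearing governs: 126 kips.

126 kips (bearing governs)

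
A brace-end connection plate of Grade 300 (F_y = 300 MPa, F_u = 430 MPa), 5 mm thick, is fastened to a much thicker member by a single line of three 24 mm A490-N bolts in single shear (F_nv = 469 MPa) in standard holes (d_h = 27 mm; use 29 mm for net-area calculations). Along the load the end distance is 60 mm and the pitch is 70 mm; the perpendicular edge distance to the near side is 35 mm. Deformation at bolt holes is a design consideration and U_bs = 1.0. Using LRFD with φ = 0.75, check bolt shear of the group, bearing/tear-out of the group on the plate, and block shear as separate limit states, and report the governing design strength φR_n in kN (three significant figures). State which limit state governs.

156 kN (block shear governs)

Bolt shear: A_b = π·24²/4 = 452.4 mm²; R_n = 469 × 452.4 × 3 × 1 / 1000 = 636.5 kN → 0.75 × 636.5 = 477 kN.
Bearing: edge l_c = 46.5, r_n = 120 kN; interior l_c = 43, r_n = 110.9 kN; R_n = 120 + 2·110.9 = 341.9 kN → 256 kN.
Block shear: A_gv = 1000, A_nv = 637.5, A_nt = 102.5 mm²; R_n = min(0.6F_uA_nv, 0.6F_yA_gv) + U_bs·F_u·A_nt = 208.6 kN → 156 kN.
Block shear governs: 156 kN.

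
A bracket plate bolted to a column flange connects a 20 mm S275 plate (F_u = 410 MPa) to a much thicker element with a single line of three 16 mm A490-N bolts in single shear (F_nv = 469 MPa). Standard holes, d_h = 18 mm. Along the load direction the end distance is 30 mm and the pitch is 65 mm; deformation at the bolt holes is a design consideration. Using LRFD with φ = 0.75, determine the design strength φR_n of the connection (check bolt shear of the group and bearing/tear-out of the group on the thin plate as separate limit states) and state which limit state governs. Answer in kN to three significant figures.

212 kN (bolt shear governs)

Bolt shear: A_b = π·16²/4 = 201.1 mm²; R_n = 469 × 201.1 × 3 × 1 / 1000 = 282.9 kN → 0.75 × 282.9 = 212 kN.
Bearing (1.2 l_c t F_u ≤ 2.4 d t F_u): upper limit = 2.4·16·20·410 / 1000 = 314.9 kN.
  Edge l_c = 30 − 18/2 = 21 → r_n = 206.6 kN; interior l_c = 65 − 18 = 47 → r_n = 314.9 kN.
  R_n,bearing = 1·206.6 + 2·314.9 = 836.4 kN → 0.75 × 836.4 = 627 kN.
Bolt shear governs: 212 kN.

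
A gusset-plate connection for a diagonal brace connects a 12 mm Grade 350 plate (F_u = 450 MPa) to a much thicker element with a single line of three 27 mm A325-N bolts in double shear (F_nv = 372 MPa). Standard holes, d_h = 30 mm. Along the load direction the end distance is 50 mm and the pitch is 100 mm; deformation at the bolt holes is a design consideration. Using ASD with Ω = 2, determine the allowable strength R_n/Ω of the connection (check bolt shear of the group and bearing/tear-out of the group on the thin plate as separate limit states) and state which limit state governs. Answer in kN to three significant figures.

Bolt shear: A_b = π·27²/4 = 572.6 mm²; R_n = 372 × 572.6 × 3 × 2 / 1000 = 1278 kN → 1278 / 2 = 639 kN.
Bearing (1.2 l_c t F_u ≤ 2.4 d t F_u): upper limit = 2.4·27·12·450 / 1000 = 349.9 kN.
  Edge l_c = 50 − 30/2 = 35 → r_n = 226.8 kN; interior l_c = 100 − 30 = 70 → r_n = 349.9 kN.
  R_n,bearing = 1·226.8 + 2·349.9 = 926.6 kN → 926.6 / 2 = 463 kN.
Bearing governs: 463 kN.

463 kN (bearing governs)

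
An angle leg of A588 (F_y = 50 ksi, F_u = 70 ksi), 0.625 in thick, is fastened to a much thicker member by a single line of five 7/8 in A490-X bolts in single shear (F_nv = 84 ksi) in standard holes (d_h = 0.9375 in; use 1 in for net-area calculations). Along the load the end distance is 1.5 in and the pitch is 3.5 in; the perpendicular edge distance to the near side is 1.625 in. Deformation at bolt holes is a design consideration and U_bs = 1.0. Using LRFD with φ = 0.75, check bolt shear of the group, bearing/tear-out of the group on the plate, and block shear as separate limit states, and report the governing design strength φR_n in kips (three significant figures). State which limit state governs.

Bolt shear: A_b = π·0.875²/4 = 0.6013 in²; R_n = 84 × 0.6013 × 5 × 1 = 252.6 kips → 0.75 × 252.6 = 189 kips.
Bearing: edge l_c = 1.031, r_n = 54.14 kips; interior l_c = 2.562, r_n = 91.88 kips; R_n = 54.14 + 4·91.88 = 421.6 kips → 316 kips.
Block shear: A_gv = 9.688, A_nv = 6.875, A_nt = 0.7031 in²; R_n = min(0.6F_uA_nv, 0.6F_yA_gv) + U_bs·F_u·A_nt = 338 kips → 253 kips.
Bolt shear governs: 189 kips.

189 kips (bolt shear governs)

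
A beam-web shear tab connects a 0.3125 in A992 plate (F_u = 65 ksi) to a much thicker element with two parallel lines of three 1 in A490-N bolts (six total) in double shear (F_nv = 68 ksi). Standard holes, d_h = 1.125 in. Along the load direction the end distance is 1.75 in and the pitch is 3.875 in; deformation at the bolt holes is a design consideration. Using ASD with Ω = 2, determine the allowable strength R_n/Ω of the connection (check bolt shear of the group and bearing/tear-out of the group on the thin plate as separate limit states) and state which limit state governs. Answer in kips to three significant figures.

Bolt shear: A_b = π·1²/4 = 0.7854 in²; R_n = 68 × 0.7854 × 6 × 2 = 640.9 kips → 640.9 / 2 = 320 kips.
Bearing (1.2 l_c t F_u ≤ 2.4 d t F_u): upper limit = 2.4·1·0.3125·65 = 48.75 kips.
  Edge l_c = 1.75 − 1.125/2 = 1.188 → r_n = 28.95 kips; interior l_c = 3.875 − 1.125 = 2.75 → r_n = 48.75 kips.
  R_n,bearing = 2·28.95 + 4·48.75 = 252.9 kips → 252.9 / 2 = 126 kips.
Bearing governs: 126 kips.

126 kips (bearing governs)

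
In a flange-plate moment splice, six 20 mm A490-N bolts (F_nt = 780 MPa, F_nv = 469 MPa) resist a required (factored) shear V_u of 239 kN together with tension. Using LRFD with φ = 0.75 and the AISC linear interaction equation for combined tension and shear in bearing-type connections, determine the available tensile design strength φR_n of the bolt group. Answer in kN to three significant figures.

A_b = π·20²/4 = 314.2 mm²; f_rv = 239 × 1000 / (6 × 314.2) = 126.8 MPa.
F'_nt = 1.3 F_nt − (F_nt / φF_nv) f_rv = 1.3·780 − (780/(0.75·469))·126.8 = 732.8 MPa, capped at F_nt → F'_nt = 732.8 MPa.
R_n = F'_nt · A_b · n = 732.8 × 314.2 × 6 / 1000 = 1381 kN.
Design strength φR_n = 0.75 × 1381 = 1040 kN.

1040 kN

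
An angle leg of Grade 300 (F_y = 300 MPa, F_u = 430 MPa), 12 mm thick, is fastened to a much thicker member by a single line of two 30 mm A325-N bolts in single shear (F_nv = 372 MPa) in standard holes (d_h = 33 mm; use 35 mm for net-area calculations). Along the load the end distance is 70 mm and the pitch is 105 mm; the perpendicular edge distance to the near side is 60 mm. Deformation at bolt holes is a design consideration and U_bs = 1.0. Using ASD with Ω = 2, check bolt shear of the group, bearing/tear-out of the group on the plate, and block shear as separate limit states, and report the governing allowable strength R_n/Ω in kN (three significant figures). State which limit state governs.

263 kN (bolt shear governs)

Bolt shear: A_b = π·30²/4 = 706.9 mm²; R_n = 372 × 706.9 × 2 × 1 / 1000 = 525.9 kN → 525.9 / 2 = 263 kN.
Bearing: edge l_c = 53.5, r_n = 331.3 kN; interior l_c = 72, r_n = 371.5 kN; R_n = 331.3 + 1·371.5 = 702.8 kN → 351 kN.
Block shear: A_gv = 2100, A_nv = 1470, A_nt = 510 mm²; R_n = min(0.6F_uA_nv, 0.6F_yA_gv) + U_bs·F_u·A_nt = 597.3 kN → 299 kN.
Bolt shear governs: 263 kN.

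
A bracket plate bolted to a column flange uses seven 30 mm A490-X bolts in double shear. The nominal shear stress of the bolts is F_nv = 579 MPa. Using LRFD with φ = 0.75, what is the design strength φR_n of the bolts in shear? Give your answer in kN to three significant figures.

4300 kN

A_b = π × 30² / 4 = 706.9 mm².
R_n = F_nv · A_b · n · n_s = 579 × 706.9 × 7 × 2 / 1000 = 5730 kN.
Design strength φR_n = 0.75 × 5730 = 4300 kN.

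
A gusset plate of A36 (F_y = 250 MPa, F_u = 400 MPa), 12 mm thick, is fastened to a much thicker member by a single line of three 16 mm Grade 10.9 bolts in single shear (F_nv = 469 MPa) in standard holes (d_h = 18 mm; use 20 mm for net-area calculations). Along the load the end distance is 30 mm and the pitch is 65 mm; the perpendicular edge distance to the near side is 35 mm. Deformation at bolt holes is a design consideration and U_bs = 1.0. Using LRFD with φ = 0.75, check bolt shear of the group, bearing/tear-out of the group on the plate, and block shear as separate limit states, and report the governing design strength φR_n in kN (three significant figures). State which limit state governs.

212 kN (bolt shear governs)

Bolt shear: A_b = π·16²/4 = 201.1 mm²; R_n = 469 × 201.1 × 3 × 1 / 1000 = 282.9 kN → 0.75 × 282.9 = 212 kN.
Bearing: edge l_c = 21, r_n = 121 kN; interior l_c = 47, r_n = 184.3 kN; R_n = 121 + 2·184.3 = 489.6 kN → 367 kN.
Block shear: A_gv = 1920, A_nv = 1320, A_nt = 300 mm²; R_n = min(0.6F_uA_nv, 0.6F_yA_gv) + U_bs·F_u·A_nt = 408 kN → 306 kN.
Bolt shear governs: 212 kN.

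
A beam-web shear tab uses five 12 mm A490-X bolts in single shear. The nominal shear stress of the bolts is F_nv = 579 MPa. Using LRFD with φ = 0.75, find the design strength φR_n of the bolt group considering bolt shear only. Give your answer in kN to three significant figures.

A_b = π × 12² / 4 = 113.1 mm².
R_n = F_nv · A_b · n · n_s = 579 × 113.1 × 5 × 1 / 1000 = 327.4 kN.
Design strength φR_n = 0.75 × 327.4 = 246 kN.

246 kN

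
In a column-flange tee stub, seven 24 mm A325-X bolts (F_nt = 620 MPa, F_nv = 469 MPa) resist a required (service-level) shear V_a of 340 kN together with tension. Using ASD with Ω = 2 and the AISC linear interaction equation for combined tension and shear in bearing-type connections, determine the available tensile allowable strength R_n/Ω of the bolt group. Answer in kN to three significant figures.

A_b = π·24²/4 = 452.4 mm²; f_rv = 340 × 1000 / (7 × 452.4) = 107.4 MPa.
F'_nt = 1.3 F_nt − (Ω F_nt / F_nv) f_rv = 1.3·620 − (2·620/469)·107.4 = 522.1 MPa, capped at F_nt → F'_nt = 522.1 MPa.
R_n = F'_nt · A_b · n = 522.1 × 452.4 × 7 / 1000 = 1653 kN.
Allowable strength R_n/Ω = 1653 / 2 = 827 kN.

827 kN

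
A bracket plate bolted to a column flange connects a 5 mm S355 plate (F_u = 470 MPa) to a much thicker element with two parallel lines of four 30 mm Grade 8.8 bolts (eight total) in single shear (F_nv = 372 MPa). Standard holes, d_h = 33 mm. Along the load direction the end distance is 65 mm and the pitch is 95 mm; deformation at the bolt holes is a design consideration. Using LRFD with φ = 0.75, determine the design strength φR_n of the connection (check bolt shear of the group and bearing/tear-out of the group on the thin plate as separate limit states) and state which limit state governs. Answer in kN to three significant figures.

967 kN (bearing governs)

Bolt shear: A_b = π·30²/4 = 706.9 mm²; R_n = 372 × 706.9 × 8 × 1 / 1000 = 2104 kN → 0.75 × 2104 = 1580 kN.
Bearing (1.2 l_c t F_u ≤ 2.4 d t F_u): upper limit = 2.4·30·5·470 / 1000 = 169.2 kN.
  Edge l_c = 65 − 33/2 = 48.5 → r_n = 136.8 kN; interior l_c = 95 − 33 = 62 → r_n = 169.2 kN.
  R_n,bearing = 2·136.8 + 6·169.2 = 1289 kN → 0.75 × 1289 = 967 kN.
Bearing governs: 967 kN.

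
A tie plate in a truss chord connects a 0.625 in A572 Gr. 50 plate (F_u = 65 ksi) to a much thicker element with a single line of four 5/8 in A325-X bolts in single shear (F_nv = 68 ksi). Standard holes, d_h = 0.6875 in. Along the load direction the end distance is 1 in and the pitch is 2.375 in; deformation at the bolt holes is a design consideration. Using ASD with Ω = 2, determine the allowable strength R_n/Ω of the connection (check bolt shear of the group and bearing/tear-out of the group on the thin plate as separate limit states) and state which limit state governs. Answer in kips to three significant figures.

41.7 kips (bolt shear governs)

Bolt shear: A_b = π·0.625²/4 = 0.3068 in²; R_n = 68 × 0.3068 × 4 × 1 = 83.45 kips → 83.45 / 2 = 41.7 kips.
Bearing (1.2 l_c t F_u ≤ 2.4 d t F_u): upper limit = 2.4·0.625·0.625·65 = 60.94 kips.
  Edge l_c = 1 − 0.6875/2 = 0.6562 → r_n = 31.99 kips; interior l_c = 2.375 − 0.6875 = 1.688 → r_n = 60.94 kips.
  R_n,bearing = 1·31.99 + 3·60.94 = 214.8 kips → 214.8 / 2 = 107 kips.
Bolt shear governs: 41.7 kips.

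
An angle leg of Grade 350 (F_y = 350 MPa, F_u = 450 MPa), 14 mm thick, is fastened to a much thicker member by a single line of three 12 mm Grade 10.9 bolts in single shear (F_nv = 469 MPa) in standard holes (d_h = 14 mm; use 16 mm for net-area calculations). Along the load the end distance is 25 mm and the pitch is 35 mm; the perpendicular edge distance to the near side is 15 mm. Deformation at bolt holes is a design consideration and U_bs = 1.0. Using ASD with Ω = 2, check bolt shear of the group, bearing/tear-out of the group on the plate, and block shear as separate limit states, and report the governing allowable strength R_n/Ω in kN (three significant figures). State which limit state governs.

Bolt shear: A_b = π·12²/4 = 113.1 mm²; R_n = 469 × 113.1 × 3 × 1 / 1000 = 159.1 kN → 159.1 / 2 = 79.6 kN.
Bearing: edge l_c = 18, r_n = 136.1 kN; interior l_c = 21, r_n = 158.8 kN; R_n = 136.1 + 2·158.8 = 453.6 kN → 227 kN.
Block shear: A_gv = 1330, A_nv = 770, A_nt = 98 mm²; R_n = min(0.6F_uA_nv, 0.6F_yA_gv) + U_bs·F_u·A_nt = 252 kN → 126 kN.
Bolt shear governs: 79.6 kN.

79.6 kN (bolt shear governs)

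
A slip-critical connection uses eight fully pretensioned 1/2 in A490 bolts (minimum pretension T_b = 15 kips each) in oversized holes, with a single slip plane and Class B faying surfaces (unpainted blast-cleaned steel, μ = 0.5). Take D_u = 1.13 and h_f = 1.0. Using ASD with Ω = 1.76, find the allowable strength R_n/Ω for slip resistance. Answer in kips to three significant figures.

R_n = μ · D_u · h_f · T_b · n_s · n_b = 0.5 × 1.13 × 1.0 × 15 × 1 × 8 = 67.8 kips.
Allowable strength R_n/Ω = 67.8 / 1.76 = 38.5 kips.

38.5 kips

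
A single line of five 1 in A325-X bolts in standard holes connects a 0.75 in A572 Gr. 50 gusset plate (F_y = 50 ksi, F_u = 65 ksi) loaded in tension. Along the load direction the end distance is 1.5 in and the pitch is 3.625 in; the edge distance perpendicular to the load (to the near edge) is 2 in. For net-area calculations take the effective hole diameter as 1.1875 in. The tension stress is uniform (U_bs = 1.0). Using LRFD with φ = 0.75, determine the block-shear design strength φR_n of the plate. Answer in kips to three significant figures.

Shear plane L_v = 1.5 + 4·3.625 = 16 in; A_gv = 16 × 0.75 = 12 in².
A_nv = (16 − 4.5·1.1875) × 0.75 = 7.992 in².
A_nt = (2 − 0.5·1.1875) × 0.75 = 1.055 in².
0.6 F_u A_nv = 311.7 kips; 0.6 F_y A_gv = 360 kips → shear rupture governs the shear term.
R_n = 311.7 + 1.0 × 65 × 1.055 = 380.2 kips.
Design strength φR_n = 0.75 × 380.2 = 285 kips.

285 kips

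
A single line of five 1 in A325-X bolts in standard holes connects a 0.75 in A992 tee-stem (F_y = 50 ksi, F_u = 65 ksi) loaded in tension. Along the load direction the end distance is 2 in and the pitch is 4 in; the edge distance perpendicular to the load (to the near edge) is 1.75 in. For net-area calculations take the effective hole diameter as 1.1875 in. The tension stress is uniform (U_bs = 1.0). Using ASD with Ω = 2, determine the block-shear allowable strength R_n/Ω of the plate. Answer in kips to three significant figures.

213 kips

Shear plane L_v = 2 + 4·4 = 18 in; A_gv = 18 × 0.75 = 13.5 in².
A_nv = (18 − 4.5·1.1875) × 0.75 = 9.492 in².
A_nt = (1.75 − 0.5·1.1875) × 0.75 = 0.8672 in².
0.6 F_u A_nv = 370.2 kips; 0.6 F_y A_gv = 405 kips → shear rupture governs the shear term.
R_n = 370.2 + 1.0 × 65 × 0.8672 = 426.6 kips.
Allowable strength R_n/Ω = 426.6 / 2 = 213 kips.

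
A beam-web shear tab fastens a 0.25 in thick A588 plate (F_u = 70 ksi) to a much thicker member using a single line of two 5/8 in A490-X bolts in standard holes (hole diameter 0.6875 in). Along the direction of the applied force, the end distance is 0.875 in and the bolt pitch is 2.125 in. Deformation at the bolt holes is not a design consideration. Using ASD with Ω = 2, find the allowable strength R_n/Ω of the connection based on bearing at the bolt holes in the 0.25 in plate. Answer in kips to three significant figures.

23.4 kips

Per bolt r_n = 1.5 l_c t F_u ≤ 3.0 d t F_u; upper limit = 3.0 × 0.625 × 0.25 × 70 = 32.81 kips.
Edge bolt: l_c = 0.875 − 0.6875/2 = 0.5312 in → 1.5 × 0.5312 × 0.25 × 70 = 13.95 → r_n = 13.95 kips.
Interior bolts: l_c = 2.125 − 0.6875 = 1.438 in → 1.5 × 1.438 × 0.25 × 70 = 37.73 → r_n = 32.81 kips.
R_n = 1 × 13.95 + 1 × 32.81 = 46.76 kips.
Allowable strength R_n/Ω = 46.76 / 2 = 23.4 kips.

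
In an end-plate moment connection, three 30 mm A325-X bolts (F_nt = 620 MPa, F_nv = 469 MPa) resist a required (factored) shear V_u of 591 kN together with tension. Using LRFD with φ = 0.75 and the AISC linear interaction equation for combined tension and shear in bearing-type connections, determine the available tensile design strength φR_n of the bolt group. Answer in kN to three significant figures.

501 kN

A_b = π·30²/4 = 706.9 mm²; f_rv = 591 × 1000 / (3 × 706.9) = 278.7 MPa.
F'_nt = 1.3 F_nt − (F_nt / φF_nv) f_rv = 1.3·620 − (620/(0.75·469))·278.7 = 314.8 MPa, capped at F_nt → F'_nt = 314.8 MPa.
R_n = F'_nt · A_b · n = 314.8 × 706.9 × 3 / 1000 = 667.5 kN.
Design strength φR_n = 0.75 × 667.5 = 501 kN.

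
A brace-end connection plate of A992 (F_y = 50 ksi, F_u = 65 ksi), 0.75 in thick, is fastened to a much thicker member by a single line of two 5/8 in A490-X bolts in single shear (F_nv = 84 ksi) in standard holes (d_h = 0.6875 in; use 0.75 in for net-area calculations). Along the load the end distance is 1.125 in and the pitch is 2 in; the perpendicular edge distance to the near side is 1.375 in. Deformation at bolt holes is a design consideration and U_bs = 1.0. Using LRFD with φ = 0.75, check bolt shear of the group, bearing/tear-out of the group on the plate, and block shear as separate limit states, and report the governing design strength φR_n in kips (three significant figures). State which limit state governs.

Bolt shear: A_b = π·0.625²/4 = 0.3068 in²; R_n = 84 × 0.3068 × 2 × 1 = 51.54 kips → 0.75 × 51.54 = 38.7 kips.
Bearing: edge l_c = 0.7812, r_n = 45.7 kips; interior l_c = 1.312, r_n = 73.12 kips; R_n = 45.7 + 1·73.12 = 118.8 kips → 89.1 kips.
Block shear: A_gv = 2.344, A_nv = 1.5, A_nt = 0.75 in²; R_n = min(0.6F_uA_nv, 0.6F_yA_gv) + U_bs·F_u·A_nt = 107.2 kips → 80.4 kips.
Bolt shear governs: 38.7 kips.

38.7 kips (bolt shear governs)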